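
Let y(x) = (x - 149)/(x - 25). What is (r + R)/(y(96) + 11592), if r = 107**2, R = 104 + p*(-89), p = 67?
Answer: 396890/822979 ≈ 0.48226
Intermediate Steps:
y(x) = (-149 + x)/(-25 + x)
R = -5859 (R = 104 + 67*(-89) = 104 - 5963 = -5859)
r = 11449
(r + R)/(y(96) + 11592) = (11449 - 5859)/((-149 + 96)/(-25 + 96) + 11592) = 5590/(-53/71 + 11592) = 5590/(822979/71) = 5590*(71/822979) = 396890/822979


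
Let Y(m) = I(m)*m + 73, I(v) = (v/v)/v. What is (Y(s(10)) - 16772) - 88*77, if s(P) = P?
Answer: -23474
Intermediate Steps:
I(v) = 1/v
Y(m) = 74 (Y(m) = m/m + 73 = 1 + 73 = 74)
(Y(s(10)) - 16772) - 88*77 = (74 - 16772) - 88*77 = -16698 - 6776 = -23474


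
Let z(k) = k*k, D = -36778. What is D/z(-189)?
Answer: -5254/5103 ≈ -1.0296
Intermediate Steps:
z(k) = k²
D/z(-189) = -36778/((-189)²) = -36778/35721 = -36778*1/35721 = -5254/5103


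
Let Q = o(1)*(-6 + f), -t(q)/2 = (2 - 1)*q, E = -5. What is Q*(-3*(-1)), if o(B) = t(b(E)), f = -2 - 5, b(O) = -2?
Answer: -156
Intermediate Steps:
f = -7
t(q) = -2*q (t(q) = -2*(2 - 1)*q = -2*q)
o(B) = 4 (o(B) = -2*(-2) = 4)
Q = -52 (Q = 4*(-6 - 7) = 4*(-13) = -52)
Q*(-3*(-1)) = -(-156)*(-1) = -52*3 = -156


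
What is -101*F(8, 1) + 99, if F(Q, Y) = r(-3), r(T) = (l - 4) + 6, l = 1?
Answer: -204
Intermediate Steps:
r(T) = 3 (r(T) = (1 - 4) + 6 = -3 + 6 = 3)
F(Q, Y) = 3
-101*F(8, 1) + 99 = -101*3 + 99 = -303 + 99 = -204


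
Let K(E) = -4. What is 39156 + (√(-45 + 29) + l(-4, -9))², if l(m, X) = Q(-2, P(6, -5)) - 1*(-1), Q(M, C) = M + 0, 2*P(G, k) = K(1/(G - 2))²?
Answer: 39141 - 8*I ≈ 39141.0 - 8.0*I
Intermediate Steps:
P(G, k) = 8 (P(G, k) = (½)*(-4)² = (½)*16 = 8)
Q(M, C) = M
l(m, X) = -1 (l(m, X) = -2 - 1*(-1) = -2 + 1 = -1)
39156 + (√(-45 + 29) + l(-4, -9))² = 39156 + (√(-45 + 29) - 1)² = 39156 + (√(-16) - 1)² = 39156 + (4*I - 1)² = 39156 + (-1 + 4*I)²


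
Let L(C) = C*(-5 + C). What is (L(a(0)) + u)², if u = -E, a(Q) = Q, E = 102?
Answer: 10404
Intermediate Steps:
u = -102 (u = -1*102 = -102)
(L(a(0)) + u)² = (0*(-5 + 0) - 102)² = (0*(-5) - 102)² = (0 - 102)² = (-102)² = 10404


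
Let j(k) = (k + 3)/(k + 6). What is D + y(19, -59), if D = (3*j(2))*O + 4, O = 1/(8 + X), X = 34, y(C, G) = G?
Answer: -6155/112 ≈ -54.955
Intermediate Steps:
j(k) = (3 + k)/(6 + k)
O = 1/42 (O = 1/(8 + 34) = 1/42 ≈ 0.023810)
D = 453/112 (D = (3*((3 + 2)/(6 + 2)))*(1/42) + 4 = (3*(5/8))*(1/42) + 4 = (15/8)*(1/42) + 4 = 5/112 + 4 = 453/112 ≈ 4.0446)
D + y(19, -59) = 453/112 - 59 = -6155/112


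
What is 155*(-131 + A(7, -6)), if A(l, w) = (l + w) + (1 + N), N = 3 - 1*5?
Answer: -20305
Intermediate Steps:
N = -2 (N = 3 - 5 = -2)
A(l, w) = -1 + l + w (A(l, w) = (l + w) + (1 - 2) = (l + w) - 1 = -1 + l + w)
155*(-131 + A(7, -6)) = 155*(-131 + (-1 + 7 - 6)) = 155*(-131 + 0) = 155*(-131) = -20305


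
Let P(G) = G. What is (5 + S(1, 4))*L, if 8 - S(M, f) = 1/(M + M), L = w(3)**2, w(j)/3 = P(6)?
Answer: 4050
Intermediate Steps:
w(j) = 18 (w(j) = 3*6 = 18)
L = 324 (L = 18**2 = 324)
S(M, f) = 8 - 1/(2*M) (S(M, f) = 8 - 1/(M + M) = 8 - 1/(2*M))
(5 + S(1, 4))*L = (5 + (8 - 1/2/1))*324 = (5 + (8 - 1/2*1))*324 = (5 + (8 - 1/2))*324 = (5 + 15/2)*324 = (25/2)*324 = 4050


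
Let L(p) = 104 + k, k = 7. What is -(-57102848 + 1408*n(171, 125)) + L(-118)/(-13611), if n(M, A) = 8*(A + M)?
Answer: 243948610011/4537 ≈ 5.3769e+7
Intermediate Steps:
n(M, A) = 8*A + 8*M
L(p) = 111 (L(p) = 104 + 7 = 111)
-(-57102848 + 1408*n(171, 125)) + L(-118)/(-13611) = -1408/(1/(-40556 + (8*125 + 8*171))) + 111/(-13611) = -1408/(1/(-40556 + (1000 + 1368))) + 111*(-1/13611) = -1408/(1/(-40556 + 2368)) - 37/4537 = -1408/(1/(-38188)) - 37/4537 = -1408/(-1/38188) - 37/4537 = -1408*(-38188) - 37/4537 = 53768704 - 37/4537 = 243948610011/4537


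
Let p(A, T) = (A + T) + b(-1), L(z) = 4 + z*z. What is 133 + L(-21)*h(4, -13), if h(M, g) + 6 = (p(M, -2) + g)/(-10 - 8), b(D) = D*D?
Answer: -20608/9 ≈ -2289.8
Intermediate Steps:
b(D) = D**2
L(z) = 4 + z**2
p(A, T) = 1 + A + T (p(A, T) = (A + T) + (-1)**2 = (A + T) + 1 = 1 + A + T)
h(M, g) = -107/18 - M/18 - g/18 (h(M, g) = -6 + ((1 + M - 2) + g)/(-10 - 8) = -6 + ((-1 + M) + g)/(-18) = -6 + (-1 + M + g)*(-1/18) = -6 + (1/18 - M/18 - g/18) = -107/18 - M/18 - g/18)
133 + L(-21)*h(4, -13) = 133 + (4 + (-21)**2)*(-107/18 - 1/18*4 - 1/18*(-13)) = 133 + (4 + 441)*(-107/18 - 2/9 + 13/18) = 133 + 445*(-49/9) = 133 - 21805/9 = -20608/9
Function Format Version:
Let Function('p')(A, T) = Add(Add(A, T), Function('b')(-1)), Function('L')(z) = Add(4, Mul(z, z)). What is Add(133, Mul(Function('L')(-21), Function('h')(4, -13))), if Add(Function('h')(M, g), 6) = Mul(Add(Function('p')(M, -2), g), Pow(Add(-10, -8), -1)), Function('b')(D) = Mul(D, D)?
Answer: Rational(-20608, 9) ≈ -2289.8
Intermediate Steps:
Function('b')(D) = Pow(D, 2)
Function('L')(z) = Add(4, Pow(z, 2))
Function('p')(A, T) = Add(1, A, T) (Function('p')(A, T) = Add(Add(A, T), Pow(-1, 2)) = Add(Add(A, T), 1) = Add(1, A, T))
Function('h')(M, g) = Add(Rational(-107, 18), Mul(Rational(-1, 18), M), Mul(Rational(-1, 18), g)) (Function('h')(M, g) = Add(-6, Mul(Add(Add(1, M, -2), g), Pow(Add(-10, -8), -1))) = Add(-6, Mul(Add(Add(-1, M), g), Pow(-18, -1))) = Add(-6, Mul(Add(-1, M, g), Rational(-1, 18))) = Add(-6, Add(Rational(1, 18), Mul(Rational(-1, 18), M), Mul(Rational(-1, 18), g))) = Add(Rational(-107, 18), Mul(Rational(-1, 18), M), Mul(Rational(-1, 18), g)))
Add(133, Mul(Function('L')(-21), Function('h')(4, -13))) = Add(133, Mul(Add(4, Pow(-21, 2)), Add(Rational(-107, 18), Mul(Rational(-1, 18), 4), Mul(Rational(-1, 18), -13)))) = Add(133, Mul(Add(4, 441), Add(Rational(-107, 18), Rational(-2, 9), Rational(13, 18)))) = Add(133, Mul(445, Rational(-49, 9))) = Add(133, Rational(-21805, 9)) = Rational(-20608, 9)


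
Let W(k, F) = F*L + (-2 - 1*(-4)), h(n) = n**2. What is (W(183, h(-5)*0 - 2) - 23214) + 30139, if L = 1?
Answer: 6925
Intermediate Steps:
W(k, F) = 2 + F (W(k, F) = F*1 + (-2 - 1*(-4)) = F + (-2 + 4) = F + 2 = 2 + F)
(W(183, h(-5)*0 - 2) - 23214) + 30139 = ((2 + ((-5)**2*0 - 2)) - 23214) + 30139 = ((2 + (25*0 - 2)) - 23214) + 30139 = ((2 + (0 - 2)) - 23214) + 30139 = ((2 - 2) - 23214) + 30139 = (0 - 23214) + 30139 = -23214 + 30139 = 6925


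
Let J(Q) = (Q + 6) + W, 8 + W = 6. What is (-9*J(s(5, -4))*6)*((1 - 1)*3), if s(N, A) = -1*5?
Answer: 0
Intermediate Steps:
W = -2 (W = -8 + 6 = -2)
s(N, A) = -5
J(Q) = 4 + Q (J(Q) = (Q + 6) - 2 = (6 + Q) - 2 = 4 + Q)
(-9*J(s(5, -4))*6)*((1 - 1)*3) = (-9*(4 - 5)*6)*((1 - 1)*3) = (-9*(-1)*6)*(0*3) = (9*6)*0 = 54*0 = 0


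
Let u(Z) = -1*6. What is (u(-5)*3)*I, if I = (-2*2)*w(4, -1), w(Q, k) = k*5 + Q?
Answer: -72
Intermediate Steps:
w(Q, k) = Q + 5*k (w(Q, k) = 5*k + Q = Q + 5*k)
u(Z) = -6
I = 4 (I = (-2*2)*(4 + 5*(-1)) = -4*(4 - 5) = -4*(-1) = 4)
(u(-5)*3)*I = -6*3*4 = -18*4 = -72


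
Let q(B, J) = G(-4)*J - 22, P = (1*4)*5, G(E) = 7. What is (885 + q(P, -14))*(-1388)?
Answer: -1061820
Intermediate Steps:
P = 20 (P = 4*5 = 20)
q(B, J) = -22 + 7*J (q(B, J) = 7*J - 22 = -22 + 7*J)
(885 + q(P, -14))*(-1388) = (885 + (-22 + 7*(-14)))*(-1388) = (885 + (-22 - 98))*(-1388) = (885 - 120)*(-1388) = 765*(-1388) = -1061820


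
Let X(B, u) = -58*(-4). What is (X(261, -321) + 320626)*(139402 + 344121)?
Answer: 155142222734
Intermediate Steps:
X(B, u) = 232
(X(261, -321) + 320626)*(139402 + 344121) = (232 + 320626)*(139402 + 344121) = 320858*483523 = 155142222734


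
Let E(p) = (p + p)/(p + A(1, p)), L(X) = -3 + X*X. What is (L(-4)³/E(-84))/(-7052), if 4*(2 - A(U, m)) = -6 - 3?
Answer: -700843/4738944 ≈ -0.14789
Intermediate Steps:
A(U, m) = 17/4 (A(U, m) = 2 - (-6 - 3)/4 = 2 - ¼*(-9) = 2 + 9/4 = 17/4)
L(X) = -3 + X²
E(p) = 2*p/(17/4 + p) (E(p) = (p + p)/(p + 17/4) = (2*p)/(17/4 + p) = 2*p/(17/4 + p))
(L(-4)³/E(-84))/(-7052) = ((-3 + (-4)²)³/((8*(-84)/(17 + 4*(-84)))))/(-7052) = ((-3 + 16)³/((8*(-84)/(17 - 336))))*(-1/7052) = (13³/((8*(-84)/(-319))))*(-1/7052) = (2197/((8*(-84)*(-1/319))))*(-1/7052) = (2197/(672/319))*(-1/7052) = (2197*(319/672))*(-1/7052) = (700843/672)*(-1/7052) = -700843/4738944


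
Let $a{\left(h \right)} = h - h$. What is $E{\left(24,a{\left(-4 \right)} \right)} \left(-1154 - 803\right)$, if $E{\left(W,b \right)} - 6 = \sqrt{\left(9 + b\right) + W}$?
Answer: $-11742 - 1957 \sqrt{33} \approx -22984.0$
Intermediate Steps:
$a{\left(h \right)} = 0$
$E{\left(W,b \right)} = 6 + \sqrt{9 + W + b}$ ($E{\left(W,b \right)} = 6 + \sqrt{\left(9 + b\right) + W} = 6 + \sqrt{9 + W + b}$)
$E{\left(24,a{\left(-4 \right)} \right)} \left(-1154 - 803\right) = \left(6 + \sqrt{9 + 24 + 0}\right) \left(-1154 - 803\right) = \left(6 + \sqrt{33}\right) \left(-1957\right) = -11742 - 1957 \sqrt{33}$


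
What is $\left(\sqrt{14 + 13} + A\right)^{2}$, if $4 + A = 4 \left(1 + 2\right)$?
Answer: $91 + 48 \sqrt{3} \approx 174.14$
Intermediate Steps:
$A = 8$ ($A = -4 + 4 \left(1 + 2\right) = -4 + 4 \cdot 3 = -4 + 12 = 8$)
$\left(\sqrt{14 + 13} + A\right)^{2} = \left(\sqrt{14 + 13} + 8\right)^{2} = \left(\sqrt{27} + 8\right)^{2} = \left(3 \sqrt{3} + 8\right)^{2} = \left(8 + 3 \sqrt{3}\right)^{2}$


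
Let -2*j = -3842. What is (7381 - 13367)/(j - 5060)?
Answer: 82/43 ≈ 1.9070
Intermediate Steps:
j = 1921 (j = -½*(-3842) = 1921)
(7381 - 13367)/(j - 5060) = (7381 - 13367)/(1921 - 5060) = -5986/(-3139) = -5986*(-1/3139) = 82/43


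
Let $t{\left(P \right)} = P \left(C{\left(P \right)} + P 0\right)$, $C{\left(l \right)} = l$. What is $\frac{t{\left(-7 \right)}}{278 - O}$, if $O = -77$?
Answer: $\frac{49}{355} \approx 0.13803$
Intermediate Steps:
$t{\left(P \right)} = P^{2}$ ($t{\left(P \right)} = P \left(P + P 0\right) = P \left(P + 0\right) = P P = P^{2}$)
$\frac{t{\left(-7 \right)}}{278 - O} = \frac{\left(-7\right)^{2}}{278 - -77} = \frac{49}{278 + 77} = \frac{49}{355}$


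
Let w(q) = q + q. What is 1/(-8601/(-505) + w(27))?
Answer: 505/35871 ≈ 0.014078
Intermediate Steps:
w(q) = 2*q
1/(-8601/(-505) + w(27)) = 1/(-8601/(-505) + 2*27) = 1/(-8601*(-1/505) + 54) = 1/(8601/505 + 54) = 1/(35871/505) = 505/35871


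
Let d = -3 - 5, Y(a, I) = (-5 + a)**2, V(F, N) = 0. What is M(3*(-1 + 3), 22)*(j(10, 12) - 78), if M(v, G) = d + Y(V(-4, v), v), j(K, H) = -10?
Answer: -1496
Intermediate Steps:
d = -8
M(v, G) = 17 (M(v, G) = -8 + (-5 + 0)**2 = -8 + (-5)**2 = -8 + 25 = 17)
M(3*(-1 + 3), 22)*(j(10, 12) - 78) = 17*(-10 - 78) = 17*(-88) = -1496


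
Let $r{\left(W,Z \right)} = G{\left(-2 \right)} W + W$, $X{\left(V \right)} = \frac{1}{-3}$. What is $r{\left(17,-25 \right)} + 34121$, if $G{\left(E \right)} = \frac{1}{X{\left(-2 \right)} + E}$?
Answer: $\frac{238915}{7} \approx 34131.0$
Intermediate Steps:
$X{\left(V \right)} = - \frac{1}{3}$
$G{\left(E \right)} = \frac{1}{- \frac{1}{3} + E}$
$r{\left(W,Z \right)} = \frac{4 W}{7}$ ($r{\left(W,Z \right)} = \frac{3}{-1 + 3 \left(-2\right)} W + W = \frac{3}{-1 - 6} W + W = \frac{3}{-7} W + W = 3 \left(- \frac{1}{7}\right) W + W = - \frac{3 W}{7} + W = \frac{4 W}{7}$)
$r{\left(17,-25 \right)} + 34121 = \frac{4}{7} \cdot 17 + 34121 = \frac{68}{7} + 34121 = \frac{238915}{7}$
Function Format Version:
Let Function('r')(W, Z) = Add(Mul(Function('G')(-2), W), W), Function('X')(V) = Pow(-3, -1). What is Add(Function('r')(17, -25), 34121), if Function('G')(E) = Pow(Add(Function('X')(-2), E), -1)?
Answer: Rational(238915, 7) ≈ 34131.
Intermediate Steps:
Function('X')(V) = Rational(-1, 3)
Function('G')(E) = Pow(Add(Rational(-1, 3), E), -1)
Function('r')(W, Z) = Mul(Rational(4, 7), W) (Function('r')(W, Z) = Add(Mul(Mul(3, Pow(Add(-1, Mul(3, -2)), -1)), W), W) = Add(Mul(Mul(3, Pow(Add(-1, -6), -1)), W), W) = Add(Mul(Mul(3, Pow(-7, -1)), W), W) = Add(Mul(Mul(3, Rational(-1, 7)), W), W) = Add(Mul(Rational(-3, 7), W), W) = Mul(Rational(4, 7), W))
Add(Function('r')(17, -25), 34121) = Add(Mul(Rational(4, 7), 17), 34121) = Add(Rational(68, 7), 34121) = Rational(238915, 7)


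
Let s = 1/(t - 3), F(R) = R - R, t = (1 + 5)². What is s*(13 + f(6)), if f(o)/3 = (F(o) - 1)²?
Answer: 16/33 ≈ 0.48485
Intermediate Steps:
t = 36 (t = 6² = 36)
F(R) = 0
f(o) = 3 (f(o) = 3*(0 - 1)² = 3*(-1)² = 3*1 = 3)
s = 1/33 (s = 1/(36 - 3) = 1/33 ≈ 0.030303)
s*(13 + f(6)) = (13 + 3)/33 = (1/33)*16 = 16/33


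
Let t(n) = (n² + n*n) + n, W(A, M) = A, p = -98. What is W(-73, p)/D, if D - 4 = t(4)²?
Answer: -73/1300 ≈ -0.056154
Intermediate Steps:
t(n) = n + 2*n² (t(n) = (n² + n²) + n = 2*n² + n = n + 2*n²)
D = 1300 (D = 4 + (4*(1 + 2*4))² = 4 + (4*(1 + 8))² = 4 + (4*9)² = 4 + 36² = 4 + 1296 = 1300)
W(-73, p)/D = -73/1300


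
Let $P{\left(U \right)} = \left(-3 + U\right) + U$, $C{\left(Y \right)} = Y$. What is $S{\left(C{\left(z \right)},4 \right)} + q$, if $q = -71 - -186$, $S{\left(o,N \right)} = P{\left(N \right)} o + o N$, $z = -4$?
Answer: $79$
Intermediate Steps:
$P{\left(U \right)} = -3 + 2 U$
$S{\left(o,N \right)} = N o + o \left(-3 + 2 N\right)$ ($S{\left(o,N \right)} = \left(-3 + 2 N\right) o + o N = o \left(-3 + 2 N\right) + N o = N o + o \left(-3 + 2 N\right)$)
$q = 115$ ($q = -71 + 186 = 115$)
$S{\left(C{\left(z \right)},4 \right)} + q = 3 \left(-4\right) \left(-1 + 4\right) + 115 = 3 \left(-4\right) 3 + 115 = -36 + 115 = 79$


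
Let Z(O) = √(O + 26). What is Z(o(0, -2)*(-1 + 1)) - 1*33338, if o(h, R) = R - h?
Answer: -33338 + √26 ≈ -33333.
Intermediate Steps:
Z(O) = √(26 + O)
Z(o(0, -2)*(-1 + 1)) - 1*33338 = √(26 + (-2 - 1*0)*(-1 + 1)) - 1*33338 = √(26 + (-2 + 0)*0) - 33338 = √(26 - 2*0) - 33338 = √(26 + 0) - 33338 = √26 - 33338 = -33338 + √26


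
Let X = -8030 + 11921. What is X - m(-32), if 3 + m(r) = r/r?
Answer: 3893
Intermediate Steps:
m(r) = -2 (m(r) = -3 + r/r = -3 + 1 = -2)
X = 3891
X - m(-32) = 3891 - 1*(-2) = 3891 + 2 = 3893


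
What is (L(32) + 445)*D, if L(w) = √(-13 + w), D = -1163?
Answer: -517535 - 1163*√19 ≈ -5.2260e+5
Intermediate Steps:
(L(32) + 445)*D = (√(-13 + 32) + 445)*(-1163) = (√19 + 445)*(-1163) = (445 + √19)*(-1163) = -517535 - 1163*√19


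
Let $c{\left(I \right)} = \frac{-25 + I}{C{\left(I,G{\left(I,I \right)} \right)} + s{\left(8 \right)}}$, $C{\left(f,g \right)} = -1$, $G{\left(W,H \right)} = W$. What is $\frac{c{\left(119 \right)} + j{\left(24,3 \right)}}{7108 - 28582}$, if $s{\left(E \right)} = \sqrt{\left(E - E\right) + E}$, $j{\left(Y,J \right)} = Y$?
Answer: $- \frac{131}{75159} - \frac{94 \sqrt{2}}{75159} \approx -0.0035117$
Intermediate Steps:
$s{\left(E \right)} = \sqrt{E}$ ($s{\left(E \right)} = \sqrt{0 + E} = \sqrt{E}$)
$c{\left(I \right)} = \frac{-25 + I}{-1 + 2 \sqrt{2}}$ ($c{\left(I \right)} = \frac{-25 + I}{-1 + \sqrt{8}} = \frac{-25 + I}{-1 + 2 \sqrt{2}}$)
$\frac{c{\left(119 \right)} + j{\left(24,3 \right)}}{7108 - 28582} = \frac{- \frac{-25 + 119}{1 - 2 \sqrt{2}} + 24}{7108 - 28582} = \frac{\left(-1\right) \frac{1}{1 - 2 \sqrt{2}} \cdot 94 + 24}{-21474} = \left(- \frac{94}{1 - 2 \sqrt{2}} + 24\right) \left(- \frac{1}{21474}\right) = \left(24 - \frac{94}{1 - 2 \sqrt{2}}\right) \left(- \frac{1}{21474}\right) = - \frac{4}{3579} + \frac{47}{10737 \left(1 - 2 \sqrt{2}\right)}$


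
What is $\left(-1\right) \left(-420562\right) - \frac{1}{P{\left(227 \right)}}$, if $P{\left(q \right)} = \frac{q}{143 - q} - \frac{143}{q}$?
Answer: $\frac{26722949110}{63541} \approx 4.2056 \cdot 10^{5}$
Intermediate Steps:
$P{\left(q \right)} = - \frac{143}{q} + \frac{q}{143 - q}$
$\left(-1\right) \left(-420562\right) - \frac{1}{P{\left(227 \right)}} = \left(-1\right) \left(-420562\right) - \frac{1}{\frac{1}{227} \frac{1}{-143 + 227} \left(20449 - 227^{2} - 32461\right)} = 420562 - \frac{1}{\frac{1}{227} \cdot \frac{1}{84} \left(20449 - 51529 - 32461\right)} = 420562 - \frac{1}{\frac{1}{227} \cdot \frac{1}{84} \left(-63541\right)} = 420562 - \frac{1}{- \frac{63541}{19068}} = 420562 - - \frac{19068}{63541} = 420562 + \frac{19068}{63541} = \frac{26722949110}{63541}$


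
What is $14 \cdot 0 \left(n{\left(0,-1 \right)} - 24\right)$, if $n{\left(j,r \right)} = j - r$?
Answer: $0$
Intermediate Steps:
$14 \cdot 0 \left(n{\left(0,-1 \right)} - 24\right) = 14 \cdot 0 \left(\left(0 - -1\right) - 24\right) = 0 \left(\left(0 + 1\right) - 24\right) = 0 \left(1 - 24\right) = 0 \left(-23\right) = 0$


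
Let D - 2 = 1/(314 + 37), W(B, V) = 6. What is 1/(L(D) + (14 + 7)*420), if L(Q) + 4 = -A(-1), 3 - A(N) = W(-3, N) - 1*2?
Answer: 1/8817 ≈ 0.00011342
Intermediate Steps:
A(N) = -1 (A(N) = 3 - (6 - 1*2) = 3 - (6 - 2) = 3 - 1*4 = 3 - 4 = -1)
D = 703/351 (D = 2 + 1/(314 + 37) = 2 + 1/351 = 703/351 ≈ 2.0028)
L(Q) = -3 (L(Q) = -4 - 1*(-1) = -4 + 1 = -3)
1/(L(D) + (14 + 7)*420) = 1/(-3 + (14 + 7)*420) = 1/(-3 + 21*420) = 1/(-3 + 8820) = 1/8817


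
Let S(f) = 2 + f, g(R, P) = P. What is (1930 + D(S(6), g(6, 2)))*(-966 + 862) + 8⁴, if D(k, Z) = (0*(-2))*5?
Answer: -196624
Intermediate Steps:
D(k, Z) = 0 (D(k, Z) = 0*5 = 0)
(1930 + D(S(6), g(6, 2)))*(-966 + 862) + 8⁴ = (1930 + 0)*(-966 + 862) + 8⁴ = 1930*(-104) + 4096 = -200720 + 4096 = -196624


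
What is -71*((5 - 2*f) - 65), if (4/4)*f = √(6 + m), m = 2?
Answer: 4260 + 284*√2 ≈ 4661.6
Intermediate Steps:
f = 2*√2 (f = √(6 + 2) = √8 = 2*√2 ≈ 2.8284)
-71*((5 - 2*f) - 65) = -71*((5 - 4*√2) - 65) = -71*(-60 - 4*√2) = 4260 + 284*√2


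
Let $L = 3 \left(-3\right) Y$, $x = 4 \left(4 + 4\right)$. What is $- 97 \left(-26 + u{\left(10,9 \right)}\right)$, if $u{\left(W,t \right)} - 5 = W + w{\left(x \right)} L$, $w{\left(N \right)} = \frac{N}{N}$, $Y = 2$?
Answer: $2813$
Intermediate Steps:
$x = 32$ ($x = 4 \cdot 8 = 32$)
$w{\left(N \right)} = 1$
$L = -18$ ($L = 3 \left(-3\right) 2 = \left(-9\right) 2 = -18$)
$u{\left(W,t \right)} = -13 + W$ ($u{\left(W,t \right)} = 5 + \left(W + 1 \left(-18\right)\right) = 5 + \left(W - 18\right) = 5 + \left(-18 + W\right) = -13 + W$)
$- 97 \left(-26 + u{\left(10,9 \right)}\right) = - 97 \left(-26 + \left(-13 + 10\right)\right) = - 97 \left(-26 - 3\right) = \left(-97\right) \left(-29\right) = 2813$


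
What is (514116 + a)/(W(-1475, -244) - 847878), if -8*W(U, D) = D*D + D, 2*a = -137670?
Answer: -296854/570193 ≈ -0.52062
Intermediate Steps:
a = -68835 (a = (1/2)*(-137670) = -68835)
W(U, D) = -D/8 - D**2/8 (W(U, D) = -(D*D + D)/8 = -(D**2 + D)/8 = -(D + D**2)/8 = -D/8 - D**2/8)
(514116 + a)/(W(-1475, -244) - 847878) = (514116 - 68835)/(-1/8*(-244)*(1 - 244) - 847878) = 445281/(-1/8*(-244)*(-243) - 847878) = 445281/(-14823/2 - 847878) = 445281/(-1710579/2) = 445281*(-2/1710579) = -296854/570193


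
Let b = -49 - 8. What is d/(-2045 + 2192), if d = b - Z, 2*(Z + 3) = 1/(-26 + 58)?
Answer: -3457/9408 ≈ -0.36745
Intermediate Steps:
Z = -191/64 (Z = -3 + 1/(2*(-26 + 58)) = -3 + (½)/32 = -3 + (½)*(1/32) = -3 + 1/64 = -191/64 ≈ -2.9844)
b = -57
d = -3457/64 (d = -57 - 1*(-191/64) = -57 + 191/64 = -3457/64 ≈ -54.016)
d/(-2045 + 2192) = -3457/64/(-2045 + 2192) = -3457/64/147 = (1/147)*(-3457/64) = -3457/9408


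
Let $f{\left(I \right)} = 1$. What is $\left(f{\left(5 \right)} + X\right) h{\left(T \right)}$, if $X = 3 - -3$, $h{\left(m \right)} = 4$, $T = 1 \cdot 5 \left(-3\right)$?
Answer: $28$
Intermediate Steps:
$T = -15$ ($T = 5 \left(-3\right) = -15$)
$X = 6$ ($X = 3 + 3 = 6$)
$\left(f{\left(5 \right)} + X\right) h{\left(T \right)} = \left(1 + 6\right) 4 = 7 \cdot 4 = 28$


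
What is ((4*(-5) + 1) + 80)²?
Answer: 3721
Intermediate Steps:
((4*(-5) + 1) + 80)² = ((-20 + 1) + 80)² = (-19 + 80)² = 61² = 3721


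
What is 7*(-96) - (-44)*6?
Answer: -408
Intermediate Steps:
7*(-96) - (-44)*6 = -672 - 1*(-264) = -672 + 264 = -408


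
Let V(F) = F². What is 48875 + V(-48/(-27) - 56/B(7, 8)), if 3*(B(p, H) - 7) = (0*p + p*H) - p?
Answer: 98972659/2025 ≈ 48875.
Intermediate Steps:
B(p, H) = 7 - p/3 + H*p/3 (B(p, H) = 7 + ((0*p + p*H) - p)/3 = 7 + ((0 + H*p) - p)/3 = 7 + (H*p - p)/3 = 7 + (-p + H*p)/3 = 7 + (-p/3 + H*p/3) = 7 - p/3 + H*p/3)
48875 + V(-48/(-27) - 56/B(7, 8)) = 48875 + (-48/(-27) - 56/(7 - ⅓*7 + (⅓)*8*7))² = 48875 + (-48*(-1/27) - 56/(7 - 7/3 + 56/3))² = 48875 + (16/9 - 56/70/3)² = 48875 + (16/9 - 56*3/70)² = 48875 + (16/9 - 12/5)² = 48875 + (-28/45)² = 48875 + 784/2025 = 98972659/2025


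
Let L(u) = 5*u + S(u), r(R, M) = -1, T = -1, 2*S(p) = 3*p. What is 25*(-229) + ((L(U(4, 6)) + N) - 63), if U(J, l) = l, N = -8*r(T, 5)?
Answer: -5741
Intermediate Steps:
S(p) = 3*p/2 (S(p) = (3*p)/2 = 3*p/2)
N = 8 (N = -8*(-1) = 8)
L(u) = 13*u/2 (L(u) = 5*u + 3*u/2 = 13*u/2)
25*(-229) + ((L(U(4, 6)) + N) - 63) = 25*(-229) + (((13/2)*6 + 8) - 63) = -5725 + ((39 + 8) - 63) = -5725 + (47 - 63) = -5725 - 16 = -5741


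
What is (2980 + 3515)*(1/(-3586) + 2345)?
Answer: 54617552655/3586 ≈ 1.5231e+7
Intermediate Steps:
(2980 + 3515)*(1/(-3586) + 2345) = 6495*(-1/3586 + 2345) = 6495*(8409169/3586) = 54617552655/3586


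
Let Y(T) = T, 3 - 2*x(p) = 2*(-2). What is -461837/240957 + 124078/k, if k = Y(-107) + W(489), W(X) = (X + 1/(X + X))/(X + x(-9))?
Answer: -7212071350981967/6151621607892 ≈ -1172.4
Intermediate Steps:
x(p) = 7/2 (x(p) = 3/2 - (-2) = 3/2 - ½*(-4) = 3/2 + 2 = 7/2)
W(X) = (X + 1/(2*X))/(7/2 + X) (W(X) = (X + 1/(X + X))/(X + 7/2) = (X + 1/(2*X))/(7/2 + X))
k = -51059912/481665 (k = -107 + (1 + 2*489²)/(489*(7 + 2*489)) = -107 + (1 + 2*239121)/(489*(7 + 978)) = -107 + (1/489)*(1 + 478242)/985 = -107 + (1/489)*(1/985)*478243 = -107 + 478243/481665 = -51059912/481665 ≈ -106.01)
-461837/240957 + 124078/k = -461837/240957 + 124078/(-51059912/481665) = -461837*1/240957 + 124078*(-481665/51059912) = -461837/240957 - 29882014935/25529956 = -7212071350981967/6151621607892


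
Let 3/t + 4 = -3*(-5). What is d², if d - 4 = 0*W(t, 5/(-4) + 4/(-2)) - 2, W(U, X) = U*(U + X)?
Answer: 4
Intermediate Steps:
t = 3/11 (t = 3/(-4 - 3*(-5)) = 3/(-4 + 15) = 3/11 ≈ 0.27273)
d = 2 (d = 4 + (0*(3*(3/11 + (5/(-4) + 4/(-2)))/11) - 2) = 4 + (0*(3*(3/11 + (5*(-¼) + 4*(-½)))/11) - 2) = 4 + (0*(3*(3/11 + (-5/4 - 2))/11) - 2) = 4 + (0*(3*(3/11 - 13/4)/11) - 2) = 4 + (0*((3/11)*(-131/44)) - 2) = 4 + (0*(-393/484) - 2) = 4 + (0 - 2) = 4 - 2 = 2)
d² = 2² = 4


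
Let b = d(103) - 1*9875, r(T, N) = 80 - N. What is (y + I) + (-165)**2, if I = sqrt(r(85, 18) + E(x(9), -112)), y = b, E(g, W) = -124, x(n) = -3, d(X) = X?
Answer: 17453 + I*sqrt(62) ≈ 17453.0 + 7.874*I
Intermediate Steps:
b = -9772 (b = 103 - 1*9875 = 103 - 9875 = -9772)
y = -9772
I = I*sqrt(62) (I = sqrt((80 - 1*18) - 124) = sqrt((80 - 18) - 124) = sqrt(62 - 124) = sqrt(-62) = I*sqrt(62) ≈ 7.874*I)
(y + I) + (-165)**2 = (-9772 + I*sqrt(62)) + (-165)**2 = (-9772 + I*sqrt(62)) + 27225 = 17453 + I*sqrt(62)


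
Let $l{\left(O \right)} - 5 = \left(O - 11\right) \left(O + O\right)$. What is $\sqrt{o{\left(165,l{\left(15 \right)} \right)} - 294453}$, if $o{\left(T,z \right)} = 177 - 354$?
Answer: $i \sqrt{294630} \approx 542.8 i$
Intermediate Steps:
$l{\left(O \right)} = 5 + 2 O \left(-11 + O\right)$ ($l{\left(O \right)} = 5 + \left(O - 11\right) \left(O + O\right) = 5 + \left(-11 + O\right) 2 O = 5 + 2 O \left(-11 + O\right)$)
$o{\left(T,z \right)} = -177$
$\sqrt{o{\left(165,l{\left(15 \right)} \right)} - 294453} = \sqrt{-177 - 294453} = \sqrt{-294630} = i \sqrt{294630}$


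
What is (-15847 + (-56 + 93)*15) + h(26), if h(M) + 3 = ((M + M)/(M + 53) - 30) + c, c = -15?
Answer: -1211808/79 ≈ -15339.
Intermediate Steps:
h(M) = -48 + 2*M/(53 + M) (h(M) = -3 + (((M + M)/(M + 53) - 30) - 15) = -3 + (((2*M)/(53 + M) - 30) - 15) = -3 + ((2*M/(53 + M) - 30) - 15) = -3 + ((-30 + 2*M/(53 + M)) - 15) = -3 + (-45 + 2*M/(53 + M)) = -48 + 2*M/(53 + M))
(-15847 + (-56 + 93)*15) + h(26) = (-15847 + (-56 + 93)*15) + 2*(-1272 - 23*26)/(53 + 26) = (-15847 + 37*15) + 2*(-1272 - 598)/79 = (-15847 + 555) + 2*(1/79)*(-1870) = -15292 - 3740/79 = -1211808/79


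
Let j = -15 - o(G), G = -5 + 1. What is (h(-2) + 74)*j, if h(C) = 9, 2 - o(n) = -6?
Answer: -1909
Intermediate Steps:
G = -4
o(n) = 8 (o(n) = 2 - 1*(-6) = 2 + 6 = 8)
j = -23 (j = -15 - 1*8 = -15 - 8 = -23)
(h(-2) + 74)*j = (9 + 74)*(-23) = 83*(-23) = -1909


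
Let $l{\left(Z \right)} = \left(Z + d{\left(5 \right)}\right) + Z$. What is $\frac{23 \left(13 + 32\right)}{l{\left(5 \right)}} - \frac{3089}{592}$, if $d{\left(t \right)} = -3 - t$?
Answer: $\frac{303271}{592} \approx 512.28$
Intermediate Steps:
$l{\left(Z \right)} = -8 + 2 Z$ ($l{\left(Z \right)} = \left(Z - 8\right) + Z = \left(-8 + Z\right) + Z = -8 + 2 Z$)
$\frac{23 \left(13 + 32\right)}{l{\left(5 \right)}} - \frac{3089}{592} = \frac{23 \left(13 + 32\right)}{-8 + 2 \cdot 5} - \frac{3089}{592} = \frac{23 \cdot 45}{-8 + 10} - \frac{3089}{592} = \frac{1035}{2} - \frac{3089}{592} = \frac{303271}{592}$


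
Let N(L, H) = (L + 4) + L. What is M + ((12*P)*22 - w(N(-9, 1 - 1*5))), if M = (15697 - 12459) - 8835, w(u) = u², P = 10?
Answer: -3153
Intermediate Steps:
N(L, H) = 4 + 2*L (N(L, H) = (4 + L) + L = 4 + 2*L)
M = -5597 (M = 3238 - 8835 = -5597)
M + ((12*P)*22 - w(N(-9, 1 - 1*5))) = -5597 + ((12*10)*22 - (4 + 2*(-9))²) = -5597 + (120*22 - (4 - 18)²) = -5597 + (2640 - 1*(-14)²) = -5597 + (2640 - 1*196) = -5597 + (2640 - 196) = -5597 + 2444 = -3153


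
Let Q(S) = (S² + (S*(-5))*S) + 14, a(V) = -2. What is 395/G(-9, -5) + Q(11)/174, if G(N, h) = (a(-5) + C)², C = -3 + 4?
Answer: 34130/87 ≈ 392.30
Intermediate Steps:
C = 1
G(N, h) = 1 (G(N, h) = (-2 + 1)² = (-1)² = 1)
Q(S) = 14 - 4*S² (Q(S) = (S² + (-5*S)*S) + 14 = (S² - 5*S²) + 14 = -4*S² + 14 = 14 - 4*S²)
395/G(-9, -5) + Q(11)/174 = 395/1 + (14 - 4*11²)/174 = 395*1 + (14 - 4*121)*(1/174) = 395 + (14 - 484)*(1/174) = 395 - 470*1/174 = 395 - 235/87 = 34130/87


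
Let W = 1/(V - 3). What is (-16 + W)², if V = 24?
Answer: 112225/441 ≈ 254.48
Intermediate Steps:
W = 1/21 (W = 1/(24 - 3) = 1/21 ≈ 0.047619)
(-16 + W)² = (-16 + 1/21)² = (-335/21)² = 112225/441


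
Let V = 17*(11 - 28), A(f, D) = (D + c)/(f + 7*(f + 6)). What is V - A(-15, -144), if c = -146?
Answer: -11416/39 ≈ -292.72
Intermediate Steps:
A(f, D) = (-146 + D)/(42 + 8*f) (A(f, D) = (D - 146)/(f + 7*(f + 6)) = (-146 + D)/(f + 7*(6 + f)) = (-146 + D)/(f + (42 + 7*f)) = (-146 + D)/(42 + 8*f))
V = -289 (V = 17*(-17) = -289)
V - A(-15, -144) = -289 - (-146 - 144)/(2*(21 + 4*(-15))) = -289 - (-290)/(2*(21 - 60)) = -289 - (-290)/(2*(-39)) = -289 - (-1)*(-290)/(2*39) = -289 - 1*145/39 = -289 - 145/39 = -11416/39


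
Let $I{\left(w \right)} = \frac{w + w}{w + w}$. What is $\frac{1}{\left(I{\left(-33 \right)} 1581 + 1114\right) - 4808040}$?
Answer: $- \frac{1}{4805345} \approx -2.081 \cdot 10^{-7}$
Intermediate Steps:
$I{\left(w \right)} = 1$ ($I{\left(w \right)} = \frac{2 w}{2 w} = 2 w \frac{1}{2 w} = 1$)
$\frac{1}{\left(I{\left(-33 \right)} 1581 + 1114\right) - 4808040} = \frac{1}{\left(1 \cdot 1581 + 1114\right) - 4808040} = \frac{1}{\left(1581 + 1114\right) - 4808040} = \frac{1}{2695 - 4808040} = \frac{1}{-4805345} = - \frac{1}{4805345}$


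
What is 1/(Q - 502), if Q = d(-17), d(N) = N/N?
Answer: -1/501 ≈ -0.0019960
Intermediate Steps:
d(N) = 1
Q = 1
1/(Q - 502) = 1/(1 - 502) = 1/(-501) = -1/501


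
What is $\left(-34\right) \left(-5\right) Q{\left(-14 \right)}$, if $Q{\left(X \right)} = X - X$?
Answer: $0$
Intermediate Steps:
$Q{\left(X \right)} = 0$
$\left(-34\right) \left(-5\right) Q{\left(-14 \right)} = \left(-34\right) \left(-5\right) 0 = 170 \cdot 0 = 0$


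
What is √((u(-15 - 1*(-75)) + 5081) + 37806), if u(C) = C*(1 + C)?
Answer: √46547 ≈ 215.75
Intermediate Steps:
√((u(-15 - 1*(-75)) + 5081) + 37806) = √(((-15 - 1*(-75))*(1 + (-15 - 1*(-75))) + 5081) + 37806) = √(((-15 + 75)*(1 + (-15 + 75)) + 5081) + 37806) = √((60*(1 + 60) + 5081) + 37806) = √((60*61 + 5081) + 37806) = √((3660 + 5081) + 37806) = √(8741 + 37806) = √46547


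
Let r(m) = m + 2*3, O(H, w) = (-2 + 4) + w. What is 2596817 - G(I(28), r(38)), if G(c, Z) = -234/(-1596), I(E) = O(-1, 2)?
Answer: 690753283/266 ≈ 2.5968e+6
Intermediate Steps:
O(H, w) = 2 + w
I(E) = 4 (I(E) = 2 + 2 = 4)
r(m) = 6 + m (r(m) = m + 6 = 6 + m)
G(c, Z) = 39/266 (G(c, Z) = -234*(-1/1596) = 39/266)
2596817 - G(I(28), r(38)) = 2596817 - 1*39/266 = 2596817 - 39/266 = 690753283/266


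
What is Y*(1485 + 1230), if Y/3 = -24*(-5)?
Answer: 977400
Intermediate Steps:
Y = 360 (Y = 3*(-24*(-5)) = 3*120 = 360)
Y*(1485 + 1230) = 360*(1485 + 1230) = 360*2715 = 977400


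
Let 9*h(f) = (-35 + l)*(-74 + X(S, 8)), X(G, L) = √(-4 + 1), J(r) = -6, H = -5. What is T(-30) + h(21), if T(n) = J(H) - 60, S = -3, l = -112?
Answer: 3428/3 - 49*I*√3/3 ≈ 1142.7 - 28.29*I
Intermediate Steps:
X(G, L) = I*√3 (X(G, L) = √(-3) = I*√3)
T(n) = -66 (T(n) = -6 - 60 = -66)
h(f) = 3626/3 - 49*I*√3/3 (h(f) = ((-35 - 112)*(-74 + I*√3))/9 = (-147*(-74 + I*√3))/9 = (10878 - 147*I*√3)/9 = 3626/3 - 49*I*√3/3)
T(-30) + h(21) = -66 + (3626/3 - 49*I*√3/3) = 3428/3 - 49*I*√3/3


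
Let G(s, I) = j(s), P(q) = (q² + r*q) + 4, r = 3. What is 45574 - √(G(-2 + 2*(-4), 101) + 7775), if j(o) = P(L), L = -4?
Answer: 45574 - √7783 ≈ 45486.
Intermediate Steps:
P(q) = 4 + q² + 3*q (P(q) = (q² + 3*q) + 4 = 4 + q² + 3*q)
j(o) = 8 (j(o) = 4 + (-4)² + 3*(-4) = 4 + 16 - 12 = 8)
G(s, I) = 8
45574 - √(G(-2 + 2*(-4), 101) + 7775) = 45574 - √(8 + 7775) = 45574 - √7783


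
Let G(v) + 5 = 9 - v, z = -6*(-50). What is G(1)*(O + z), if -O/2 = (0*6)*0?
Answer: 900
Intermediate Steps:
z = 300
O = 0 (O = -2*0*6*0 = -0*0 = -2*0 = 0)
G(v) = 4 - v (G(v) = -5 + (9 - v) = 4 - v)
G(1)*(O + z) = (4 - 1*1)*(0 + 300) = (4 - 1)*300 = 3*300 = 900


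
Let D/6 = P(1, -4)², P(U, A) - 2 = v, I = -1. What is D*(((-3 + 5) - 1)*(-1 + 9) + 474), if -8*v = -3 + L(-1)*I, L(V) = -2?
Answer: 208947/16 ≈ 13059.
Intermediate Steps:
v = ⅛ (v = -(-3 - 2*(-1))/8 = -(-3 + 2)/8 = -⅛*(-1) = ⅛ ≈ 0.12500)
P(U, A) = 17/8 (P(U, A) = 2 + ⅛ = 17/8)
D = 867/32 (D = 6*(17/8)² = 6*(289/64) = 867/32 ≈ 27.094)
D*(((-3 + 5) - 1)*(-1 + 9) + 474) = 867*(((-3 + 5) - 1)*(-1 + 9) + 474)/32 = 867*((2 - 1)*8 + 474)/32 = 867*(1*8 + 474)/32 = 867*(8 + 474)/32 = (867/32)*482 = 208947/16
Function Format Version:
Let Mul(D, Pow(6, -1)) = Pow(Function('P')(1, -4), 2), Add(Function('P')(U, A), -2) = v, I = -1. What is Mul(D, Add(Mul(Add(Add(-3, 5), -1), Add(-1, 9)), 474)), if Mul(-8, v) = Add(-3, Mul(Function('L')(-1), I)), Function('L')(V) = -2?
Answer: Rational(208947, 16) ≈ 13059.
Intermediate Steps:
v = Rational(1, 8) (v = Mul(Rational(-1, 8), Add(-3, Mul(-2, -1))) = Mul(Rational(-1, 8), Add(-3, 2)) = Mul(Rational(-1, 8), -1) = Rational(1, 8) ≈ 0.12500)
Function('P')(U, A) = Rational(17, 8) (Function('P')(U, A) = Add(2, Rational(1, 8)) = Rational(17, 8))
D = Rational(867, 32) (D = Mul(6, Pow(Rational(17, 8), 2)) = Mul(6, Rational(289, 64)) = Rational(867, 32) ≈ 27.094)
Mul(D, Add(Mul(Add(Add(-3, 5), -1), Add(-1, 9)), 474)) = Mul(Rational(867, 32), Add(Mul(Add(Add(-3, 5), -1), Add(-1, 9)), 474)) = Mul(Rational(867, 32), Add(Mul(Add(2, -1), 8), 474)) = Mul(Rational(867, 32), Add(Mul(1, 8), 474)) = Mul(Rational(867, 32), Add(8, 474)) = Mul(Rational(867, 32), 482) = Rational(208947, 16)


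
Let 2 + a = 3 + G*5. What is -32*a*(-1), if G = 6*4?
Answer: 3872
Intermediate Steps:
G = 24
a = 121 (a = -2 + (3 + 24*5) = -2 + (3 + 120) = -2 + 123 = 121)
-32*a*(-1) = -32*121*(-1) = -3872*(-1) = 3872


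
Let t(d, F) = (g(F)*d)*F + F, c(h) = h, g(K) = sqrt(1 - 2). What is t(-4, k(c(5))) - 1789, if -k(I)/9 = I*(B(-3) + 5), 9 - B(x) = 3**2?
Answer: -2014 + 900*I ≈ -2014.0 + 900.0*I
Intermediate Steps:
g(K) = I (g(K) = sqrt(-1) = I)
B(x) = 0 (B(x) = 9 - 1*3**2 = 9 - 1*9 = 9 - 9 = 0)
k(I) = -45*I (k(I) = -9*I*(0 + 5) = -9*I*5 = -45*I)
t(d, F) = F + I*F*d (t(d, F) = (I*d)*F + F = I*F*d + F = F + I*F*d)
t(-4, k(c(5))) - 1789 = (-45*5)*(1 + I*(-4)) - 1789 = -225*(1 - 4*I) - 1789 = (-225 + 900*I) - 1789 = -2014 + 900*I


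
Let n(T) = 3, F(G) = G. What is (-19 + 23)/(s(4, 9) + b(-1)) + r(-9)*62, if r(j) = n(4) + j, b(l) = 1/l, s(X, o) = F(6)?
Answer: -1856/5 ≈ -371.20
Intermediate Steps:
s(X, o) = 6
r(j) = 3 + j
(-19 + 23)/(s(4, 9) + b(-1)) + r(-9)*62 = (-19 + 23)/(6 + 1/(-1)) + (3 - 9)*62 = 4/(6 - 1) - 6*62 = 4/5 - 372 = 4*(⅕) - 372 = ⅘ - 372 = -1856/5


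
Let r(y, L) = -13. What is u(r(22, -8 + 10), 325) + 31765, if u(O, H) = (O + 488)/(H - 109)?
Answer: 6861715/216 ≈ 31767.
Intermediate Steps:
u(O, H) = (488 + O)/(-109 + H)
u(r(22, -8 + 10), 325) + 31765 = (488 - 13)/(-109 + 325) + 31765 = 475/216 + 31765 = 6861715/216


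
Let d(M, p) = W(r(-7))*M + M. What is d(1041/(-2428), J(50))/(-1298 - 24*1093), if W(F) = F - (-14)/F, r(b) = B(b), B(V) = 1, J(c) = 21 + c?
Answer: 2082/8355355 ≈ 0.00024918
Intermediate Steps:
r(b) = 1
W(F) = F + 14/F
d(M, p) = 16*M (d(M, p) = (1 + 14/1)*M + M = (1 + 14*1)*M + M = (1 + 14)*M + M = 15*M + M = 16*M)
d(1041/(-2428), J(50))/(-1298 - 24*1093) = (16*(1041/(-2428)))/(-1298 - 24*1093) = (16*(1041*(-1/2428)))/(-1298 - 26232) = (16*(-1041/2428))/(-27530) = -4164/607*(-1/27530) = 2082/8355355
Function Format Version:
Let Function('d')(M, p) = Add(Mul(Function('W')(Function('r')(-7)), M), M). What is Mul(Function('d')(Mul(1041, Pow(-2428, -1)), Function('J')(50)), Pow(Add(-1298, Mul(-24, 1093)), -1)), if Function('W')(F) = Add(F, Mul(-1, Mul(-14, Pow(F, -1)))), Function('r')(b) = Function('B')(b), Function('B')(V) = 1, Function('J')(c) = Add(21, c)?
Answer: Rational(2082, 8355355) ≈ 0.00024918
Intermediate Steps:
Function('r')(b) = 1
Function('W')(F) = Add(F, Mul(14, Pow(F, -1)))
Function('d')(M, p) = Mul(16, M) (Function('d')(M, p) = Add(Mul(Add(1, Mul(14, Pow(1, -1))), M), M) = Add(Mul(Add(1, Mul(14, 1)), M), M) = Add(Mul(Add(1, 14), M), M) = Add(Mul(15, M), M) = Mul(16, M))
Mul(Function('d')(Mul(1041, Pow(-2428, -1)), Function('J')(50)), Pow(Add(-1298, Mul(-24, 1093)), -1)) = Mul(Mul(16, Mul(1041, Pow(-2428, -1))), Pow(Add(-1298, Mul(-24, 1093)), -1)) = Mul(Mul(16, Mul(1041, Rational(-1, 2428))), Pow(Add(-1298, -26232), -1)) = Mul(Mul(16, Rational(-1041, 2428)), Pow(-27530, -1)) = Mul(Rational(-4164, 607), Rational(-1, 27530)) = Rational(2082, 8355355)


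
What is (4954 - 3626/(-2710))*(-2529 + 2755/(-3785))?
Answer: -12858261802932/1025735 ≈ -1.2536e+7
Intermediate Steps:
(4954 - 3626/(-2710))*(-2529 + 2755/(-3785)) = (4954 - 3626*(-1/2710))*(-2529 + 2755*(-1/3785)) = (4954 + 1813/1355)*(-2529 - 551/757) = (6714483/1355)*(-1915004/757) = -12858261802932/1025735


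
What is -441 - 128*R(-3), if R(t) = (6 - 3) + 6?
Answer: -1593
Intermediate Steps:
R(t) = 9 (R(t) = 3 + 6 = 9)
-441 - 128*R(-3) = -441 - 128*9 = -441 - 1152 = -1593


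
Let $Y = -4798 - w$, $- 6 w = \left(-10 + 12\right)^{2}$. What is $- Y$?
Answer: $\frac{14392}{3} \approx 4797.3$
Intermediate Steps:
$w = - \frac{2}{3}$ ($w = - \frac{\left(-10 + 12\right)^{2}}{6} = - \frac{2^{2}}{6} = \left(- \frac{1}{6}\right) 4 = - \frac{2}{3} \approx -0.66667$)
$Y = - \frac{14392}{3}$ ($Y = -4798 - - \frac{2}{3} = -4798 + \frac{2}{3} = - \frac{14392}{3} \approx -4797.3$)
$- Y = \left(-1\right) \left(- \frac{14392}{3}\right) = \frac{14392}{3}$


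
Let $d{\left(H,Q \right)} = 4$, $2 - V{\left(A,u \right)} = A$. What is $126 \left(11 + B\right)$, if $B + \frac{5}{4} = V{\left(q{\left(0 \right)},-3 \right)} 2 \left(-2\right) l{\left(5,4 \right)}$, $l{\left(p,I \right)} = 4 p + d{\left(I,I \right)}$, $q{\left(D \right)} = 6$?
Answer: $\frac{99225}{2} \approx 49613.0$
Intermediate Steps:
$V{\left(A,u \right)} = 2 - A$
$l{\left(p,I \right)} = 4 + 4 p$ ($l{\left(p,I \right)} = 4 p + 4 = 4 + 4 p$)
$B = \frac{1531}{4}$ ($B = - \frac{5}{4} + \left(2 - 6\right) 2 \left(-2\right) \left(4 + 4 \cdot 5\right) = - \frac{5}{4} + \left(2 - 6\right) 2 \left(-2\right) \left(4 + 20\right) = - \frac{5}{4} + \left(-4\right) 2 \left(-2\right) 24 = - \frac{5}{4} + \left(-8\right) \left(-2\right) 24 = - \frac{5}{4} + 16 \cdot 24 = - \frac{5}{4} + 384 = \frac{1531}{4} \approx 382.75$)
$126 \left(11 + B\right) = 126 \left(11 + \frac{1531}{4}\right) = 126 \cdot \frac{1575}{4} = \frac{99225}{2}$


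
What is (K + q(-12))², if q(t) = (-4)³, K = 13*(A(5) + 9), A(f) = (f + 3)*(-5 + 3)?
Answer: 24025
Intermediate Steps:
A(f) = -6 - 2*f (A(f) = (3 + f)*(-2) = -6 - 2*f)
K = -91 (K = 13*((-6 - 2*5) + 9) = 13*((-6 - 10) + 9) = 13*(-16 + 9) = 13*(-7) = -91)
q(t) = -64
(K + q(-12))² = (-91 - 64)² = (-155)² = 24025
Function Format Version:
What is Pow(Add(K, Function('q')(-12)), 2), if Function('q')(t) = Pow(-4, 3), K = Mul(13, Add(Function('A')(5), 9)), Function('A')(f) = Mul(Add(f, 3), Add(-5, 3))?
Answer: 24025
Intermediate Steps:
Function('A')(f) = Add(-6, Mul(-2, f)) (Function('A')(f) = Mul(Add(3, f), -2) = Add(-6, Mul(-2, f)))
K = -91 (K = Mul(13, Add(Add(-6, Mul(-2, 5)), 9)) = Mul(13, Add(Add(-6, -10), 9)) = Mul(13, Add(-16, 9)) = Mul(13, -7) = -91)
Function('q')(t) = -64
Pow(Add(K, Function('q')(-12)), 2) = Pow(Add(-91, -64), 2) = Pow(-155, 2) = 24025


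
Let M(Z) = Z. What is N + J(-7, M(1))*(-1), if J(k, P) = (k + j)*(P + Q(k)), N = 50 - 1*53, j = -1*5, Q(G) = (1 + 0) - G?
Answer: 105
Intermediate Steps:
Q(G) = 1 - G
j = -5
N = -3 (N = 50 - 53 = -3)
J(k, P) = (-5 + k)*(1 + P - k) (J(k, P) = (k - 5)*(P + (1 - k)) = (-5 + k)*(1 + P - k))
N + J(-7, M(1))*(-1) = -3 + (-5 - 1*(-7)² - 5*1 + 6*(-7) + 1*(-7))*(-1) = -3 + (-5 - 1*49 - 5 - 42 - 7)*(-1) = -3 + (-5 - 49 - 5 - 42 - 7)*(-1) = -3 - 108*(-1) = -3 + 108 = 105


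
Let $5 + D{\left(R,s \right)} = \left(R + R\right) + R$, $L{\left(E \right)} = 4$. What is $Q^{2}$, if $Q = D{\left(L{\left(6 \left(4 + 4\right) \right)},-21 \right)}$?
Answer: $49$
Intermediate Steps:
$D{\left(R,s \right)} = -5 + 3 R$ ($D{\left(R,s \right)} = -5 + \left(\left(R + R\right) + R\right) = -5 + \left(2 R + R\right) = -5 + 3 R$)
$Q = 7$ ($Q = -5 + 3 \cdot 4 = -5 + 12 = 7$)
$Q^{2} = 7^{2} = 49$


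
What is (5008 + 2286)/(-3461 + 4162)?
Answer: 7294/701 ≈ 10.405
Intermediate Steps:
(5008 + 2286)/(-3461 + 4162) = 7294/701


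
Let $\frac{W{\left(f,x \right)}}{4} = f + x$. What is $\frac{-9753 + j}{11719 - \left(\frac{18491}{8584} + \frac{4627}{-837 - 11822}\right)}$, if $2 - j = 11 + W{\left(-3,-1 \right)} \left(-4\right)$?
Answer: $- \frac{1067740875056}{1273249088063} \approx -0.8386$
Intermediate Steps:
$W{\left(f,x \right)} = 4 f + 4 x$ ($W{\left(f,x \right)} = 4 \left(f + x\right) = 4 f + 4 x$)
$j = -73$ ($j = 2 - \left(11 + \left(4 \left(-3\right) + 4 \left(-1\right)\right) \left(-4\right)\right) = 2 - \left(11 + \left(-12 - 4\right) \left(-4\right)\right) = 2 - \left(11 - -64\right) = 2 - \left(11 + 64\right) = 2 - 75 = -73$)
$\frac{-9753 + j}{11719 - \left(\frac{18491}{8584} + \frac{4627}{-837 - 11822}\right)} = \frac{-9753 - 73}{11719 - \left(\frac{18491}{8584} + \frac{4627}{-837 - 11822}\right)} = - \frac{9826}{11719 - \left(\frac{18491}{8584} + \frac{4627}{-12659}\right)} = - \frac{9826}{11719 - \frac{194359401}{108664856}} = - \frac{9826}{\frac{1273249088063}{108664856}} = \left(-9826\right) \frac{108664856}{1273249088063} = - \frac{1067740875056}{1273249088063}$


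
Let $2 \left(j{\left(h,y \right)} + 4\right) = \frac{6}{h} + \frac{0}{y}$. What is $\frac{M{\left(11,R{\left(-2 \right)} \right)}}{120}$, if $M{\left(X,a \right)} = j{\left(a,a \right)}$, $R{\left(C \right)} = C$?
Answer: $- \frac{11}{240} \approx -0.045833$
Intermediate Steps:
$j{\left(h,y \right)} = -4 + \frac{3}{h}$ ($j{\left(h,y \right)} = -4 + \frac{\frac{6}{h} + \frac{0}{y}}{2} = -4 + \frac{\frac{6}{h} + 0}{2} = -4 + \frac{6 \frac{1}{h}}{2} = -4 + \frac{3}{h}$)
$M{\left(X,a \right)} = -4 + \frac{3}{a}$
$\frac{M{\left(11,R{\left(-2 \right)} \right)}}{120} = \frac{-4 + \frac{3}{-2}}{120} = \frac{-4 + 3 \left(- \frac{1}{2}\right)}{120} = \frac{-4 - \frac{3}{2}}{120} = \frac{1}{120} \left(- \frac{11}{2}\right) = - \frac{11}{240}$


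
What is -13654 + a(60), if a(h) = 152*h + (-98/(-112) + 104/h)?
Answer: -543767/120 ≈ -4531.4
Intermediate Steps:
a(h) = 7/8 + 104/h + 152*h (a(h) = 152*h + (-98*(-1/112) + 104/h) = 152*h + (7/8 + 104/h) = 7/8 + 104/h + 152*h)
-13654 + a(60) = -13654 + (7/8 + 104/60 + 152*60) = -13654 + (7/8 + 104*(1/60) + 9120) = -13654 + (7/8 + 26/15 + 9120) = -13654 + 1094713/120 = -543767/120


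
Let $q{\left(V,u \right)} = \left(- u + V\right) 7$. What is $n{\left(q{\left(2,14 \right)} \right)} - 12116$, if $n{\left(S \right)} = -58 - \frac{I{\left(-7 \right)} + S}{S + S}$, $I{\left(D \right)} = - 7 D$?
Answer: $- \frac{292181}{24} \approx -12174.0$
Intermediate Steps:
$q{\left(V,u \right)} = - 7 u + 7 V$ ($q{\left(V,u \right)} = \left(V - u\right) 7 = - 7 u + 7 V$)
$n{\left(S \right)} = -58 - \frac{49 + S}{2 S}$ ($n{\left(S \right)} = -58 - \frac{\left(-7\right) \left(-7\right) + S}{S + S} = -58 - \frac{49 + S}{2 S}$)
$n{\left(q{\left(2,14 \right)} \right)} - 12116 = \frac{-49 - 117 \left(\left(-7\right) 14 + 7 \cdot 2\right)}{2 \left(\left(-7\right) 14 + 7 \cdot 2\right)} - 12116 = \frac{-49 - 117 \left(-98 + 14\right)}{2 \left(-98 + 14\right)} - 12116 = \frac{-49 - -9828}{2 \left(-84\right)} - 12116 = \frac{1}{2} \left(- \frac{1}{84}\right) \left(-49 + 9828\right) - 12116 = \frac{1}{2} \left(- \frac{1}{84}\right) 9779 - 12116 = - \frac{1397}{24} - 12116 = - \frac{292181}{24}$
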